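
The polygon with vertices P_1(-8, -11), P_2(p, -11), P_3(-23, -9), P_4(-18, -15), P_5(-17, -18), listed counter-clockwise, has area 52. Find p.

Write out the shoelace sum; only the two edges meeting at P_2 involve p:
2·Area = [((-8)·(-11) − p·(-11)) + (p·(-9) − (-23)·(-11))] + 295
       = 2·p + 130 = 104
⇒ p = -13.

-13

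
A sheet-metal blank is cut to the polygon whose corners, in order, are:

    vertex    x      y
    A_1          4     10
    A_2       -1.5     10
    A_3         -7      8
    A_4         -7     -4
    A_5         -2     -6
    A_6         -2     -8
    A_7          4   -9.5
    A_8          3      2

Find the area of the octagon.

Σ = (55) + (58) + (84) + (34) + (4) + (51) + (36.5) + (22) = 344.5
Area = |Σ|/2 = 172.25.

172.25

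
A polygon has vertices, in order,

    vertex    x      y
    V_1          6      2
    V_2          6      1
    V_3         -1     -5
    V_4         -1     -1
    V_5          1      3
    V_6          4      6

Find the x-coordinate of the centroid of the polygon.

Apply Gauss's area formula. First the cross-terms c_i = x_i·y_{i+1} − x_{i+1}·y_i:
  -6, -29, -4, -2, -6, -28  ⇒  2A = -75, A = -37.5.
Then Σ (x_i + x_{i+1})·c_i = -519, so x̄ = -519 / (6·(-37.5)) = 173/75.

173/75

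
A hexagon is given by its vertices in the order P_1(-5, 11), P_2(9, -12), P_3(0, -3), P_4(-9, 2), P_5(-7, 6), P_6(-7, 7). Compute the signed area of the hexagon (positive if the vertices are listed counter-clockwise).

Apply the shoelace formula: 2A = Σ (x_i·y_{i+1} − x_{i+1}·y_i), indices taken mod 6.
Cross-terms: -39, -27, -27, -40, -7, -42  ⇒  Σ = -182
Signed area = Σ/2 = -91 (negative ⇒ clockwise traversal).

-91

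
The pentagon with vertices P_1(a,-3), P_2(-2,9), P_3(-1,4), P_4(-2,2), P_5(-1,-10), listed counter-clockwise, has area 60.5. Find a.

Write out the shoelace sum; only the two edges meeting at P_1 involve a:
2·Area = [((-1)·(-3) − a·(-10)) + (a·9 − (-2)·(-3))] + 29
       = 19·a + 26 = 121
⇒ a = 5.

5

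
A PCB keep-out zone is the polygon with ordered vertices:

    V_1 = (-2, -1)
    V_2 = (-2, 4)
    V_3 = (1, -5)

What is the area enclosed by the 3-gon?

V_1→V_2: (-2)(4) − (-2)(-1) = -10
V_2→V_3: (-2)(-5) − (1)(4) = 6
V_3→V_1: (1)(-1) − (-2)(-5) = -11
Σ = -15
Area = |Σ|/2 = 7.5.

7.5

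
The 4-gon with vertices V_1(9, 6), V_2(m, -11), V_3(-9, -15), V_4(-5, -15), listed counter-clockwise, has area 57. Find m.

The doubled signed area Σ (x_i y_{i+1} − x_{i+1} y_i) is linear in m.
With m=0 it equals -33; the coefficient of m is -21 (from the two edges through V_2).
So -21·m + -33 = 2·57 = 114 ⇒ m = -7.

-7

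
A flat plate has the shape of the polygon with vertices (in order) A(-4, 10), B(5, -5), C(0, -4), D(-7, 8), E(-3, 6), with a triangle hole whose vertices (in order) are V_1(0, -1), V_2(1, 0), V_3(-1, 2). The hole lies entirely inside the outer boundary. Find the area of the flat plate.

Outer boundary:
A→B: (-4)(-5) − (5)(10) = -30
B→C: (5)(-4) − (0)(-5) = -20
C→D: (0)(8) − (-7)(-4) = -28
D→E: (-7)(6) − (-3)(8) = -18
E→A: (-3)(10) − (-4)(6) = -6
Σ = -102
Area = |Σ|/2 = 51.
Hole:
Σ = (1) + (2) + (1) = 4
Area = |Σ|/2 = 2.
Net area = 51 − 2 = 49.

49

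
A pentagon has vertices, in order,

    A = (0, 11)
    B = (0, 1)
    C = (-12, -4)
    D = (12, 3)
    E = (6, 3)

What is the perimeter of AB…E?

|AB| = √((0)² + (-10)²) = √100 = 10
|BC| = √((-12)² + (-5)²) = √169 = 13
|CD| = √((24)² + (7)²) = √625 = 25
|DE| = √((-6)² + (0)²) = √36 = 6
|EA| = √((-6)² + (8)²) = √100 = 10
Perimeter = 10 + 13 + 25 + 6 + 10 = 64.

64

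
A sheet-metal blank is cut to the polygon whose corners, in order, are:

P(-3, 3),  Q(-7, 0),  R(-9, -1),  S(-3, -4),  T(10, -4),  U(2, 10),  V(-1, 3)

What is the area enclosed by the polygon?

121.5

Σ = (21) + (7) + (33) + (52) + (108) + (16) + (6) = 243
Area = |Σ|/2 = 121.5.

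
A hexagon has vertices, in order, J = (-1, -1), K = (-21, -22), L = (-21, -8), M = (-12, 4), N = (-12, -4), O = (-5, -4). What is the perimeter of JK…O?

|JK| = √((-20)² + (-21)²) = √841 = 29
|KL| = √((0)² + (14)²) = √196 = 14
|LM| = √((9)² + (12)²) = √225 = 15
|MN| = √((0)² + (-8)²) = √64 = 8
|NO| = √((7)² + (0)²) = √49 = 7
|OJ| = √((4)² + (3)²) = √25 = 5
Perimeter = 29 + 14 + 15 + 8 + 7 + 5 = 78.

78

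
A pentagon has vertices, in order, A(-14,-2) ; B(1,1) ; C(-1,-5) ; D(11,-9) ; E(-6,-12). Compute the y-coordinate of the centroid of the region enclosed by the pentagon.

Apply the shoelace (surveyor's) formula. First the cross-terms c_i = x_i·y_{i+1} − x_{i+1}·y_i:
  -12, -4, 64, -186, -156  ⇒  2A = -294, A = -147.
Then Σ (y_i + y_{i+1})·c_i = 5222, so ȳ = 5222 / (6·(-147)) = -373/63.

-373/63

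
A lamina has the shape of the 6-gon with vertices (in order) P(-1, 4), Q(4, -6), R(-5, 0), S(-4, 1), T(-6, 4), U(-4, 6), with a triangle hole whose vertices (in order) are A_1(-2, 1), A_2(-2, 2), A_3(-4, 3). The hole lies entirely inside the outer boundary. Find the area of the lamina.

Outer boundary:
Apply the shoelace (surveyor's) formula: 2A = Σ (x_i·y_{i+1} − x_{i+1}·y_i), indices taken mod 6.
Cross-terms: -10, -30, -5, -10, -20, -10  ⇒  Σ = -85
Area = |Σ|/2 = 42.5.
Hole:
A_1→A_2: (-2)(2) − (-2)(1) = -2
A_2→A_3: (-2)(3) − (-4)(2) = 2
A_3→A_1: (-4)(1) − (-2)(3) = 2
Σ = 2
Area = |Σ|/2 = 1.
Net area = 42.5 − 1 = 41.5.

41.5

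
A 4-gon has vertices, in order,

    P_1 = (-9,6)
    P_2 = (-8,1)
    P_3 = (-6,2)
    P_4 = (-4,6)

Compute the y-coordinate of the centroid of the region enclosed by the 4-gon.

379/93

Apply Gauss's area formula. First the cross-terms c_i = x_i·y_{i+1} − x_{i+1}·y_i:
  39, -10, -28, 30  ⇒  2A = 31, A = 15.5.
Then Σ (y_i + y_{i+1})·c_i = 379, so ȳ = 379 / (6·15.5) = 379/93.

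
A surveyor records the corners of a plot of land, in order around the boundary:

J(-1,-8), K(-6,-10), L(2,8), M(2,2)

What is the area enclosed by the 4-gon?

Σ = (-38) + (-28) + (-12) + (-14) = -92
Area = |Σ|/2 = 46.

46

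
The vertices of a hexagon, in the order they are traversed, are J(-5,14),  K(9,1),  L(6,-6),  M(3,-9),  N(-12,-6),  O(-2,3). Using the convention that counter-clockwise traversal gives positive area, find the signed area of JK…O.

Apply the shoelace formula: 2A = Σ (x_i·y_{i+1} − x_{i+1}·y_i), indices taken mod 6.
Σ = (-131) + (-60) + (-36) + (-126) + (-48) + (-13) = -414
Signed area = Σ/2 = -207 (negative ⇒ clockwise traversal).

-207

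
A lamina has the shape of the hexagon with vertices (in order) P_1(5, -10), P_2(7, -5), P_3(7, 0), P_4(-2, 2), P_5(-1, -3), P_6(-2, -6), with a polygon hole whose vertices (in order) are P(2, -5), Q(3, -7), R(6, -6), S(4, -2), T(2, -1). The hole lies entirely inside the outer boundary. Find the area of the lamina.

61.5

Outer boundary:
Apply the shoelace (surveyor's) formula: 2A = Σ (x_i·y_{i+1} − x_{i+1}·y_i), indices taken mod 6.
Σ = (45) + (35) + (14) + (8) + (0) + (50) = 152
Area = |Σ|/2 = 76.
Hole:
Cross-terms: 1, 24, 12, 0, -8  ⇒  Σ = 29
Area = |Σ|/2 = 14.5.
Net area = 76 − 14.5 = 61.5.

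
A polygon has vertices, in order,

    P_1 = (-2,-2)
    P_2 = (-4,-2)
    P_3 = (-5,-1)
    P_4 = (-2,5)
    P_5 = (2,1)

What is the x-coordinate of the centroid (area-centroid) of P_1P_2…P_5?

Apply the shoelace (surveyor's) formula. First the cross-terms c_i = x_i·y_{i+1} − x_{i+1}·y_i:
  -4, -6, -27, -12, -2  ⇒  2A = -51, A = -25.5.
Then Σ (x_i + x_{i+1})·c_i = 267, so x̄ = 267 / (6·(-25.5)) = -89/51.

-89/51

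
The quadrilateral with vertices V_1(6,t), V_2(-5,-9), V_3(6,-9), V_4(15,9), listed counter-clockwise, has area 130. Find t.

4

The doubled signed area Σ (x_i y_{i+1} − x_{i+1} y_i) is linear in t.
With t=0 it equals 180; the coefficient of t is 20 (from the two edges through V_1).
So 20·t + 180 = 2·130 = 260 ⇒ t = 4.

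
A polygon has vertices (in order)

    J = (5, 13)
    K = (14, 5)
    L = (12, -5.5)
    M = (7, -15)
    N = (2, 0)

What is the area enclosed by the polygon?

Apply the shoelace (surveyor's) formula: 2A = Σ (x_i·y_{i+1} − x_{i+1}·y_i), indices taken mod 5.
Σ = (-157) + (-137) + (-141.5) + (30) + (26) = -379.5
Area = |Σ|/2 = 189.75.

189.75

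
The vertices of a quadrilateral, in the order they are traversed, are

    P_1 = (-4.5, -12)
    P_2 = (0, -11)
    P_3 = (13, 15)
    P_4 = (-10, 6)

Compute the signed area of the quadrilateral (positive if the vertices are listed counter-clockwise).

Apply the shoelace formula: 2A = Σ (x_i·y_{i+1} − x_{i+1}·y_i), indices taken mod 4.
Cross-terms: 49.5, 143, 228, 147  ⇒  Σ = 567.5
Signed area = Σ/2 = 283.75 (positive ⇒ counter-clockwise traversal).

283.75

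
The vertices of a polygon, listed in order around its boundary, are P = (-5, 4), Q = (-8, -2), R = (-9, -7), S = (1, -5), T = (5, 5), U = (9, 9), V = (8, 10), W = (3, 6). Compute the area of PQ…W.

120

Apply Gauss's area formula: 2A = Σ (x_i·y_{i+1} − x_{i+1}·y_i), indices taken mod 8.
P→Q: (-5)(-2) − (-8)(4) = 42
Q→R: (-8)(-7) − (-9)(-2) = 38
R→S: (-9)(-5) − (1)(-7) = 52
S→T: (1)(5) − (5)(-5) = 30
T→U: (5)(9) − (9)(5) = 0
U→V: (9)(10) − (8)(9) = 18
V→W: (8)(6) − (3)(10) = 18
W→P: (3)(4) − (-5)(6) = 42
Σ = 240
Area = |Σ|/2 = 120.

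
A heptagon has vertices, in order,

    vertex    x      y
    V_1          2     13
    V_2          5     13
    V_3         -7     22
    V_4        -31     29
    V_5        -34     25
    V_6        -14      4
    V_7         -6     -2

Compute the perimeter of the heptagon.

104

|V_1V_2| = √((3)² + (0)²) = √9 = 3
|V_2V_3| = √((-12)² + (9)²) = √225 = 15
|V_3V_4| = √((-24)² + (7)²) = √625 = 25
|V_4V_5| = √((-3)² + (-4)²) = √25 = 5
|V_5V_6| = √((20)² + (-21)²) = √841 = 29
|V_6V_7| = √((8)² + (-6)²) = √100 = 10
|V_7V_1| = √((8)² + (15)²) = √289 = 17
Perimeter = 3 + 15 + 25 + 5 + 29 + 10 + 17 = 104.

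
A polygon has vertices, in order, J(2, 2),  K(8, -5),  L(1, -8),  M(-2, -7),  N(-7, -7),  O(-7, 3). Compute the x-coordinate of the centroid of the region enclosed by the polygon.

-209/233

Apply the shoelace formula. First the cross-terms c_i = x_i·y_{i+1} − x_{i+1}·y_i:
  -26, -59, -23, -35, -70, -20  ⇒  2A = -233, A = -116.5.
Then Σ (x_i + x_{i+1})·c_i = 627, so x̄ = 627 / (6·(-116.5)) = -209/233.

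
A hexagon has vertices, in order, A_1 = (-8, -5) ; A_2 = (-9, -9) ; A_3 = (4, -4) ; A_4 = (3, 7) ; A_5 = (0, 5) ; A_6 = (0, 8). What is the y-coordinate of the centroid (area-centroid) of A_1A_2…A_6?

Apply Gauss's area formula. First the cross-terms c_i = x_i·y_{i+1} − x_{i+1}·y_i:
  27, 72, 40, 15, 0, 64  ⇒  2A = 218, A = 109.
Then Σ (y_i + y_{i+1})·c_i = -822, so ȳ = -822 / (6·109) = -137/109.

-137/109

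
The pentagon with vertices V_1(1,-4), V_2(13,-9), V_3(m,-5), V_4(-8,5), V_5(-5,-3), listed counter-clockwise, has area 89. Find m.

The doubled signed area Σ (x_i y_{i+1} − x_{i+1} y_i) is linear in m.
With m=0 it equals 10; the coefficient of m is 14 (from the two edges through V_3).
So 14·m + 10 = 2·89 = 178 ⇒ m = 12.

12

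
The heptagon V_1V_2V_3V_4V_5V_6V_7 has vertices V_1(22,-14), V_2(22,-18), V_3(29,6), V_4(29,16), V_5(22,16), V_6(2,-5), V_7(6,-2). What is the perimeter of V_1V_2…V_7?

100

|V_1V_2| = √((0)² + (-4)²) = √16 = 4
|V_2V_3| = √((7)² + (24)²) = √625 = 25
|V_3V_4| = √((0)² + (10)²) = √100 = 10
|V_4V_5| = √((-7)² + (0)²) = √49 = 7
|V_5V_6| = √((-20)² + (-21)²) = √841 = 29
|V_6V_7| = √((4)² + (3)²) = √25 = 5
|V_7V_1| = √((16)² + (-12)²) = √400 = 20
Perimeter = 4 + 25 + 10 + 7 + 29 + 5 + 20 = 100.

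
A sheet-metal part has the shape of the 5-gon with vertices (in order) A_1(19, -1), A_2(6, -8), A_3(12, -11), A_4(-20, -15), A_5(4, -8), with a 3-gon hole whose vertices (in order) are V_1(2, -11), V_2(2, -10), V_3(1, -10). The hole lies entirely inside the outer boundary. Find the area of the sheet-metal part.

73.5

Outer boundary:
Apply the shoelace (surveyor's) formula: 2A = Σ (x_i·y_{i+1} − x_{i+1}·y_i), indices taken mod 5.
Σ = (-146) + (30) + (-400) + (220) + (148) = -148
Area = |Σ|/2 = 74.
Hole:
Apply Gauss's area formula: 2A = Σ (x_i·y_{i+1} − x_{i+1}·y_i), indices taken mod 3.
Σ = (2) + (-10) + (9) = 1
Area = |Σ|/2 = 0.5.
Net area = 74 − 0.5 = 73.5.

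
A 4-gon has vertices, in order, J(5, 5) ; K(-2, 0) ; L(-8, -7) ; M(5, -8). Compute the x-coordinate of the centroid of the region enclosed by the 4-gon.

Apply the shoelace formula. First the cross-terms c_i = x_i·y_{i+1} − x_{i+1}·y_i:
  10, 14, 99, 65  ⇒  2A = 188, A = 94.
Then Σ (x_i + x_{i+1})·c_i = 243, so x̄ = 243 / (6·94) = 81/188.

81/188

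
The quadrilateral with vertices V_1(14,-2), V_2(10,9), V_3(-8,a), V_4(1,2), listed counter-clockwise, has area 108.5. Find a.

The doubled signed area Σ (x_i y_{i+1} − x_{i+1} y_i) is linear in a.
With a=0 it equals 172; the coefficient of a is 9 (from the two edges through V_3).
So 9·a + 172 = 2·108.5 = 217 ⇒ a = 5.

5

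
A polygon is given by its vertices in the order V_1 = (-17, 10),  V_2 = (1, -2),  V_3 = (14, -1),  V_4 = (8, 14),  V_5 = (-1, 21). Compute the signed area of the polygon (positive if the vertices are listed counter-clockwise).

392

Apply the surveyor's formula: 2A = Σ (x_i·y_{i+1} − x_{i+1}·y_i), indices taken mod 5.
Σ = (24) + (27) + (204) + (182) + (347) = 784
Signed area = Σ/2 = 392 (positive ⇒ counter-clockwise traversal).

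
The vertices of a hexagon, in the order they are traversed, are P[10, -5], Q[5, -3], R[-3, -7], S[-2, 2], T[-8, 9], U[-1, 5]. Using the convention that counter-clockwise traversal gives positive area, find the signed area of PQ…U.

-73.5

Apply the shoelace (surveyor's) formula: 2A = Σ (x_i·y_{i+1} − x_{i+1}·y_i), indices taken mod 6.
Cross-terms: -5, -44, -20, -2, -31, -45  ⇒  Σ = -147
Signed area = Σ/2 = -73.5 (negative ⇒ clockwise traversal).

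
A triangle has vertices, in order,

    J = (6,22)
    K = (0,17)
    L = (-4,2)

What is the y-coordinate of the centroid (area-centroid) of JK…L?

41/3

Apply the shoelace (surveyor's) formula. First the cross-terms c_i = x_i·y_{i+1} − x_{i+1}·y_i:
  102, 68, -100  ⇒  2A = 70, A = 35.
Then Σ (y_i + y_{i+1})·c_i = 2870, so ȳ = 2870 / (6·35) = 41/3.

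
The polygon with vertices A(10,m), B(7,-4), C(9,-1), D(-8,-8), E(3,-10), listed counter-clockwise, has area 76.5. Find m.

-10

The doubled signed area Σ (x_i y_{i+1} − x_{i+1} y_i) is linear in m.
With m=0 it equals 113; the coefficient of m is -4 (from the two edges through A).
So -4·m + 113 = 2·76.5 = 153 ⇒ m = -10.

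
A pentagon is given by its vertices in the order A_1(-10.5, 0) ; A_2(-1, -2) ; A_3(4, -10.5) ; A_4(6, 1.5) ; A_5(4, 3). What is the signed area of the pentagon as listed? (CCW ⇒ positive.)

Apply Gauss's area formula: 2A = Σ (x_i·y_{i+1} − x_{i+1}·y_i), indices taken mod 5.
A_1→A_2: (-10.5)(-2) − (-1)(0) = 21
A_2→A_3: (-1)(-10.5) − (4)(-2) = 18.5
A_3→A_4: (4)(1.5) − (6)(-10.5) = 69
A_4→A_5: (6)(3) − (4)(1.5) = 12
A_5→A_1: (4)(0) − (-10.5)(3) = 31.5
Σ = 152
Signed area = Σ/2 = 76 (positive ⇒ counter-clockwise traversal).

76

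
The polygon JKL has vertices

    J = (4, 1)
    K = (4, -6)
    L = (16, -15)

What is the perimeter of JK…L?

42

|JK| = √((0)² + (-7)²) = √49 = 7
|KL| = √((12)² + (-9)²) = √225 = 15
|LJ| = √((-12)² + (16)²) = √400 = 20
Perimeter = 7 + 15 + 20 = 42.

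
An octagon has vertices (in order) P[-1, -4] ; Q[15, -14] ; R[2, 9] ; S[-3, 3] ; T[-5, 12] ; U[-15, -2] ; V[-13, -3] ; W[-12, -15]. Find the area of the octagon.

325

Apply the shoelace (surveyor's) formula: 2A = Σ (x_i·y_{i+1} − x_{i+1}·y_i), indices taken mod 8.
Cross-terms: 74, 163, 33, -21, 190, 19, 159, 33  ⇒  Σ = 650
Area = |Σ|/2 = 325.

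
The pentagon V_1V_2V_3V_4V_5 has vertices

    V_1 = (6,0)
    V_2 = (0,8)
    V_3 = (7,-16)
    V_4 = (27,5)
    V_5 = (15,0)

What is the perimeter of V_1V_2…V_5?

|V_1V_2| = √((-6)² + (8)²) = √100 = 10
|V_2V_3| = √((7)² + (-24)²) = √625 = 25
|V_3V_4| = √((20)² + (21)²) = √841 = 29
|V_4V_5| = √((-12)² + (-5)²) = √169 = 13
|V_5V_1| = √((-9)² + (0)²) = √81 = 9
Perimeter = 10 + 25 + 29 + 13 + 9 = 86.

86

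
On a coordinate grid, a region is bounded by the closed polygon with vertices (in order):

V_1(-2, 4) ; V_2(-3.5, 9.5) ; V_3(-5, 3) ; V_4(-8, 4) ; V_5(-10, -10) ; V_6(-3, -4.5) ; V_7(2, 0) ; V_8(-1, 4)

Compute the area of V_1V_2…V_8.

Σ = (-5) + (37) + (4) + (120) + (15) + (9) + (8) + (4) = 192
Area = |Σ|/2 = 96.

96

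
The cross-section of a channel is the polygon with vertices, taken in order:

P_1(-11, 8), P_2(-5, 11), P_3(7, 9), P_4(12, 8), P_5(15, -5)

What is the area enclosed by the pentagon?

Apply the shoelace formula: 2A = Σ (x_i·y_{i+1} − x_{i+1}·y_i), indices taken mod 5.
Σ = (-81) + (-122) + (-52) + (-180) + (65) = -370
Area = |Σ|/2 = 185.

185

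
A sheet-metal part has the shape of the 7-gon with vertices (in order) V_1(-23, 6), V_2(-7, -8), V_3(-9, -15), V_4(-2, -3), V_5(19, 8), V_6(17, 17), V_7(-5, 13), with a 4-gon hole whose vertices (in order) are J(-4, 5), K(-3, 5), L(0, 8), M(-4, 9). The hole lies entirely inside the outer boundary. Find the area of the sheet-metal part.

Outer boundary:
Apply the shoelace formula: 2A = Σ (x_i·y_{i+1} − x_{i+1}·y_i), indices taken mod 7.
Σ = (226) + (33) + (-3) + (41) + (187) + (306) + (269) = 1059
Area = |Σ|/2 = 529.5.
Hole:
Apply the shoelace (surveyor's) formula: 2A = Σ (x_i·y_{i+1} − x_{i+1}·y_i), indices taken mod 4.
Σ = (-5) + (-24) + (32) + (16) = 19
Area = |Σ|/2 = 9.5.
Net area = 529.5 − 9.5 = 520.

520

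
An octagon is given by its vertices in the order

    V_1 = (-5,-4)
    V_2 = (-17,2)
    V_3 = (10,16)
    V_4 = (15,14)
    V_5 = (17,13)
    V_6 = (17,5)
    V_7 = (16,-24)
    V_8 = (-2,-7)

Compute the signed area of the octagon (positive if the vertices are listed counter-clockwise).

Apply the surveyor's formula: 2A = Σ (x_i·y_{i+1} − x_{i+1}·y_i), indices taken mod 8.
V_1→V_2: (-5)(2) − (-17)(-4) = -78
V_2→V_3: (-17)(16) − (10)(2) = -292
V_3→V_4: (10)(14) − (15)(16) = -100
V_4→V_5: (15)(13) − (17)(14) = -43
V_5→V_6: (17)(5) − (17)(13) = -136
V_6→V_7: (17)(-24) − (16)(5) = -488
V_7→V_8: (16)(-7) − (-2)(-24) = -160
V_8→V_1: (-2)(-4) − (-5)(-7) = -27
Σ = -1324
Signed area = Σ/2 = -662 (negative ⇒ clockwise traversal).

-662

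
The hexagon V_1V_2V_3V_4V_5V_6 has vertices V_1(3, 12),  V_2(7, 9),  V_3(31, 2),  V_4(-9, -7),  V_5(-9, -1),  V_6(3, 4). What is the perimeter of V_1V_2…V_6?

98

|V_1V_2| = √((4)² + (-3)²) = √25 = 5
|V_2V_3| = √((24)² + (-7)²) = √625 = 25
|V_3V_4| = √((-40)² + (-9)²) = √1681 = 41
|V_4V_5| = √((0)² + (6)²) = √36 = 6
|V_5V_6| = √((12)² + (5)²) = √169 = 13
|V_6V_1| = √((0)² + (8)²) = √64 = 8
Perimeter = 5 + 25 + 41 + 6 + 13 + 8 = 98.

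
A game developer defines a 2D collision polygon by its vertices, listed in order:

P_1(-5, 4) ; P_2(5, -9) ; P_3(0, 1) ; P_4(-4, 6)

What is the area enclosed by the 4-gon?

24

Σ = (25) + (5) + (4) + (14) = 48
Area = |Σ|/2 = 24.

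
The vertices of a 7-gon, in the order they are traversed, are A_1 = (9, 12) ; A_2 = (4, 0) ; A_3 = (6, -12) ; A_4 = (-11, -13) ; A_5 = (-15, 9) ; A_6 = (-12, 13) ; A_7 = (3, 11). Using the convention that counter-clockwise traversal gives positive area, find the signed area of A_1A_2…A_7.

Σ = (-48) + (-48) + (-210) + (-294) + (-87) + (-171) + (-63) = -921
Signed area = Σ/2 = -460.5 (negative ⇒ clockwise traversal).

-460.5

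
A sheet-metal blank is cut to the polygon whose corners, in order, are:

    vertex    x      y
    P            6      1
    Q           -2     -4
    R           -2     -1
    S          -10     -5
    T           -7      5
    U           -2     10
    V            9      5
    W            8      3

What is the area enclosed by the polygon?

Apply the shoelace formula: 2A = Σ (x_i·y_{i+1} − x_{i+1}·y_i), indices taken mod 8.
Cross-terms: -22, -6, 0, -85, -60, -100, -13, -10  ⇒  Σ = -296
Area = |Σ|/2 = 148.

148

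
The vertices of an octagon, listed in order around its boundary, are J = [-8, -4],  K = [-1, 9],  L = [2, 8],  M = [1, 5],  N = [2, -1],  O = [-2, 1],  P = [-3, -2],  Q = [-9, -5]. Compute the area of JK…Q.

55.5

Cross-terms: -76, -26, 2, -11, 0, 7, -3, -4  ⇒  Σ = -111
Area = |Σ|/2 = 55.5.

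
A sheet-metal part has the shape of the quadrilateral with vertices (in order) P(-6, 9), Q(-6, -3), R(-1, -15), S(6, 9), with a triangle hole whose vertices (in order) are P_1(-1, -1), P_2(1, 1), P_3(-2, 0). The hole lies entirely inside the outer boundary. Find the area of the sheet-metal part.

Outer boundary:
Σ = (72) + (87) + (81) + (108) = 348
Area = |Σ|/2 = 174.
Hole:
Cross-terms: 0, 2, 2  ⇒  Σ = 4
Area = |Σ|/2 = 2.
Net area = 174 − 2 = 172.

172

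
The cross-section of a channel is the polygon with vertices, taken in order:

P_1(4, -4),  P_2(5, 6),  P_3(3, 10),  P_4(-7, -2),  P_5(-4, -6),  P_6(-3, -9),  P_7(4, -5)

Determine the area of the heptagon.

123.5

Apply the shoelace (surveyor's) formula: 2A = Σ (x_i·y_{i+1} − x_{i+1}·y_i), indices taken mod 7.
Cross-terms: 44, 32, 64, 34, 18, 51, 4  ⇒  Σ = 247
Area = |Σ|/2 = 123.5.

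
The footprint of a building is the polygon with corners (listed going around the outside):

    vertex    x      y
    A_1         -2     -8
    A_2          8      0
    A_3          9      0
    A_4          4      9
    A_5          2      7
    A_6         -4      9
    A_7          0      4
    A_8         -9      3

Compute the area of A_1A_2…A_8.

Apply the surveyor's formula: 2A = Σ (x_i·y_{i+1} − x_{i+1}·y_i), indices taken mod 8.
A_1→A_2: (-2)(0) − (8)(-8) = 64
A_2→A_3: (8)(0) − (9)(0) = 0
A_3→A_4: (9)(9) − (4)(0) = 81
A_4→A_5: (4)(7) − (2)(9) = 10
A_5→A_6: (2)(9) − (-4)(7) = 46
A_6→A_7: (-4)(4) − (0)(9) = -16
A_7→A_8: (0)(3) − (-9)(4) = 36
A_8→A_1: (-9)(-8) − (-2)(3) = 78
Σ = 299
Area = |Σ|/2 = 149.5.

149.5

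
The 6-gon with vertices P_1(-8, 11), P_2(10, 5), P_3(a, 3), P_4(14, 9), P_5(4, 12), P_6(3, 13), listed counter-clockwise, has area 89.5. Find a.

14

Write out the shoelace sum; only the two edges meeting at P_3 involve a:
2·Area = [(10·3 − a·5) + (a·9 − 14·3)] + 135
       = 4·a + 123 = 179
⇒ a = 14.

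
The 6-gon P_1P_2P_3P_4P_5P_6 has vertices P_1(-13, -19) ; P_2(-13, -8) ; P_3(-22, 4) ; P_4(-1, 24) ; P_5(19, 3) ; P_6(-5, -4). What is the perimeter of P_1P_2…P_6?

|P_1P_2| = √((0)² + (11)²) = √121 = 11
|P_2P_3| = √((-9)² + (12)²) = √225 = 15
|P_3P_4| = √((21)² + (20)²) = √841 = 29
|P_4P_5| = √((20)² + (-21)²) = √841 = 29
|P_5P_6| = √((-24)² + (-7)²) = √625 = 25
|P_6P_1| = √((-8)² + (-15)²) = √289 = 17
Perimeter = 11 + 15 + 29 + 29 + 25 + 17 = 126.

126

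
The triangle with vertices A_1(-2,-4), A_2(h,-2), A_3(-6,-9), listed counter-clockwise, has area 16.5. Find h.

The doubled signed area Σ (x_i y_{i+1} − x_{i+1} y_i) is linear in h.
With h=0 it equals -2; the coefficient of h is -5 (from the two edges through A_2).
So -5·h + -2 = 2·16.5 = 33 ⇒ h = -7.

-7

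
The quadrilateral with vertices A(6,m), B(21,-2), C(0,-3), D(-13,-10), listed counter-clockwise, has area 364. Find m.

Write out the shoelace sum; only the two edges meeting at A involve m:
2·Area = [((-13)·m − 6·(-10)) + (6·(-2) − 21·m)] + -102
       = -34·m + -54 = 728
⇒ m = -23.

-23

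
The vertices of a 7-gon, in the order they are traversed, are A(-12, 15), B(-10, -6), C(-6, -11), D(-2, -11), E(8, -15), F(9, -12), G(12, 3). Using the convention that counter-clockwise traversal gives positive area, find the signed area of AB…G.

442

Σ = (222) + (74) + (44) + (118) + (39) + (171) + (216) = 884
Signed area = Σ/2 = 442 (positive ⇒ counter-clockwise traversal).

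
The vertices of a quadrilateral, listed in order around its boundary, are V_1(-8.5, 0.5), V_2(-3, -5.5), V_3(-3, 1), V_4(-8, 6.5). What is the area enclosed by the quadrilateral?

34.25

Apply the surveyor's formula: 2A = Σ (x_i·y_{i+1} − x_{i+1}·y_i), indices taken mod 4.
V_1→V_2: (-8.5)(-5.5) − (-3)(0.5) = 48.25
V_2→V_3: (-3)(1) − (-3)(-5.5) = -19.5
V_3→V_4: (-3)(6.5) − (-8)(1) = -11.5
V_4→V_1: (-8)(0.5) − (-8.5)(6.5) = 51.25
Σ = 68.5
Area = |Σ|/2 = 34.25.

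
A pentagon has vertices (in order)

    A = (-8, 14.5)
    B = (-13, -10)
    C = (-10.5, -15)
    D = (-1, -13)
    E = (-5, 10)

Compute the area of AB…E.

206.25

Apply Gauss's area formula: 2A = Σ (x_i·y_{i+1} − x_{i+1}·y_i), indices taken mod 5.
A→B: (-8)(-10) − (-13)(14.5) = 268.5
B→C: (-13)(-15) − (-10.5)(-10) = 90
C→D: (-10.5)(-13) − (-1)(-15) = 121.5
D→E: (-1)(10) − (-5)(-13) = -75
E→A: (-5)(14.5) − (-8)(10) = 7.5
Σ = 412.5
Area = |Σ|/2 = 206.25.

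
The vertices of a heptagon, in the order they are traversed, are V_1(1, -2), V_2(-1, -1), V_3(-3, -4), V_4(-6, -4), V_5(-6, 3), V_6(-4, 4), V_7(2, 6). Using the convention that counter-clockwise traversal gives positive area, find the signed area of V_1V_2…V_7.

Apply Gauss's area formula: 2A = Σ (x_i·y_{i+1} − x_{i+1}·y_i), indices taken mod 7.
Cross-terms: -3, 1, -12, -42, -12, -32, -10  ⇒  Σ = -110
Signed area = Σ/2 = -55 (negative ⇒ clockwise traversal).

-55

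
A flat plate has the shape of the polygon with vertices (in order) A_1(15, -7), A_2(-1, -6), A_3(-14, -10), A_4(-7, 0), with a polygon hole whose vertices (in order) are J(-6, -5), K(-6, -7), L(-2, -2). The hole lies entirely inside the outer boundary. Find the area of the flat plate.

Outer boundary:
Σ = (-97) + (-74) + (-70) + (49) = -192
Area = |Σ|/2 = 96.
Hole:
Apply Gauss's area formula: 2A = Σ (x_i·y_{i+1} − x_{i+1}·y_i), indices taken mod 3.
J→K: (-6)(-7) − (-6)(-5) = 12
K→L: (-6)(-2) − (-2)(-7) = -2
L→J: (-2)(-5) − (-6)(-2) = -2
Σ = 8
Area = |Σ|/2 = 4.
Net area = 96 − 4 = 92.

92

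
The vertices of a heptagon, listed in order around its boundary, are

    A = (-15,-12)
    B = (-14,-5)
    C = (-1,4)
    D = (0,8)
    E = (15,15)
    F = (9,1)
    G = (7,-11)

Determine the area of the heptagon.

Apply the shoelace (surveyor's) formula: 2A = Σ (x_i·y_{i+1} − x_{i+1}·y_i), indices taken mod 7.
Σ = (-93) + (-61) + (-8) + (-120) + (-120) + (-106) + (-249) = -757
Area = |Σ|/2 = 378.5.

378.5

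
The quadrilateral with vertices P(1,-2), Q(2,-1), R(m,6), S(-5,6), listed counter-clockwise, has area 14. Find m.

-3

The doubled signed area Σ (x_i y_{i+1} − x_{i+1} y_i) is linear in m.
With m=0 it equals 49; the coefficient of m is 7 (from the two edges through R).
So 7·m + 49 = 2·14 = 28 ⇒ m = -3.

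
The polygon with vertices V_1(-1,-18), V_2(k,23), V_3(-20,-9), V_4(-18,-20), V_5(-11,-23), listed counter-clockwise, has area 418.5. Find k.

-23

Write out the shoelace sum; only the two edges meeting at V_2 involve k:
2·Area = [((-1)·23 − k·(-18)) + (k·(-9) − (-20)·23)] + 607
       = 9·k + 1044 = 837
⇒ k = -23.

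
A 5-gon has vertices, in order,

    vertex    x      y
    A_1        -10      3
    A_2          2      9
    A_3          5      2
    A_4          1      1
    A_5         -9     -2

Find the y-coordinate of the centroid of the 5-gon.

Apply Gauss's area formula. First the cross-terms c_i = x_i·y_{i+1} − x_{i+1}·y_i:
  -96, -41, 3, 7, -47  ⇒  2A = -174, A = -87.
Then Σ (y_i + y_{i+1})·c_i = -1648, so ȳ = -1648 / (6·(-87)) = 824/261.

824/261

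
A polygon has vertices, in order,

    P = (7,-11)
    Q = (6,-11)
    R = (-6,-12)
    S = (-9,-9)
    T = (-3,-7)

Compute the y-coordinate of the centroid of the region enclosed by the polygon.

-2498/255

Apply the surveyor's formula. First the cross-terms c_i = x_i·y_{i+1} − x_{i+1}·y_i:
  -11, -138, -54, 36, 82  ⇒  2A = -85, A = -42.5.
Then Σ (y_i + y_{i+1})·c_i = 2498, so ȳ = 2498 / (6·(-42.5)) = -2498/255.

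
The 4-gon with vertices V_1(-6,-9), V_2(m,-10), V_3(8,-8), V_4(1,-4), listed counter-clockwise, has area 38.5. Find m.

-6

Write out the shoelace sum; only the two edges meeting at V_2 involve m:
2·Area = [((-6)·(-10) − m·(-9)) + (m·(-8) − 8·(-10))] + -57
       = 1·m + 83 = 77
⇒ m = -6.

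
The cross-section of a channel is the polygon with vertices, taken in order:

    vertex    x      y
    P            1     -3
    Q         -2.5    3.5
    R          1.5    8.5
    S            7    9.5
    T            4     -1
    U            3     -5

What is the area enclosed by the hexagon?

70.875

Apply Gauss's area formula: 2A = Σ (x_i·y_{i+1} − x_{i+1}·y_i), indices taken mod 6.
Cross-terms: -4, -26.5, -45.25, -45, -17, -4  ⇒  Σ = -141.75
Area = |Σ|/2 = 70.875.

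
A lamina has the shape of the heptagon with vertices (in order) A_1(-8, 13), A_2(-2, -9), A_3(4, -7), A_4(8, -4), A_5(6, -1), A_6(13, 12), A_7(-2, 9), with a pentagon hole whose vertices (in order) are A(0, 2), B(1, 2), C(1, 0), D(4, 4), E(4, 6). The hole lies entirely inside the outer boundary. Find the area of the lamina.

230

Outer boundary:
Apply the shoelace (surveyor's) formula: 2A = Σ (x_i·y_{i+1} − x_{i+1}·y_i), indices taken mod 7.
A_1→A_2: (-8)(-9) − (-2)(13) = 98
A_2→A_3: (-2)(-7) − (4)(-9) = 50
A_3→A_4: (4)(-4) − (8)(-7) = 40
A_4→A_5: (8)(-1) − (6)(-4) = 16
A_5→A_6: (6)(12) − (13)(-1) = 85
A_6→A_7: (13)(9) − (-2)(12) = 141
A_7→A_1: (-2)(13) − (-8)(9) = 46
Σ = 476
Area = |Σ|/2 = 238.
Hole:
Apply Gauss's area formula: 2A = Σ (x_i·y_{i+1} − x_{i+1}·y_i), indices taken mod 5.
Cross-terms: -2, -2, 4, 8, 8  ⇒  Σ = 16
Area = |Σ|/2 = 8.
Net area = 238 − 8 = 230.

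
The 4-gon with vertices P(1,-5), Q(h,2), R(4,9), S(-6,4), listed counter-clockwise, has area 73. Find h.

The doubled signed area Σ (x_i y_{i+1} − x_{i+1} y_i) is linear in h.
With h=0 it equals 90; the coefficient of h is 14 (from the two edges through Q).
So 14·h + 90 = 2·73 = 146 ⇒ h = 4.

4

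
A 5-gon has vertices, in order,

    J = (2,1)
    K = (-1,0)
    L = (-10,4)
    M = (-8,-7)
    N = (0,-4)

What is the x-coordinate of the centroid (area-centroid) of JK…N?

-677/139

Apply the shoelace formula. First the cross-terms c_i = x_i·y_{i+1} − x_{i+1}·y_i:
  1, -4, 102, 32, 8  ⇒  2A = 139, A = 69.5.
Then Σ (x_i + x_{i+1})·c_i = -2031, so x̄ = -2031 / (6·69.5) = -677/139.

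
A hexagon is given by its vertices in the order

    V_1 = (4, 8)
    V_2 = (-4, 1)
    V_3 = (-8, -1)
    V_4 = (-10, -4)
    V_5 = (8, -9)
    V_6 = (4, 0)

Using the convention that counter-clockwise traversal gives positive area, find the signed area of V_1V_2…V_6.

Apply the surveyor's formula: 2A = Σ (x_i·y_{i+1} − x_{i+1}·y_i), indices taken mod 6.
Σ = (36) + (12) + (22) + (122) + (36) + (32) = 260
Signed area = Σ/2 = 130 (positive ⇒ counter-clockwise traversal).

130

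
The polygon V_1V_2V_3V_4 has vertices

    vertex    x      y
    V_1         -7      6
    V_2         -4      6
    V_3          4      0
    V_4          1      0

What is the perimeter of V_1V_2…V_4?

|V_1V_2| = √((3)² + (0)²) = √9 = 3
|V_2V_3| = √((8)² + (-6)²) = √100 = 10
|V_3V_4| = √((-3)² + (0)²) = √9 = 3
|V_4V_1| = √((-8)² + (6)²) = √100 = 10
Perimeter = 3 + 10 + 3 + 10 = 26.

26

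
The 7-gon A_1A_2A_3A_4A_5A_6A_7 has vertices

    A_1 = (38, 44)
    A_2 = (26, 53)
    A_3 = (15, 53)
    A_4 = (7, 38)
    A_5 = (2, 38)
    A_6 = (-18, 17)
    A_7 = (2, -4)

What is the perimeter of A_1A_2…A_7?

166

|A_1A_2| = √((-12)² + (9)²) = √225 = 15
|A_2A_3| = √((-11)² + (0)²) = √121 = 11
|A_3A_4| = √((-8)² + (-15)²) = √289 = 17
|A_4A_5| = √((-5)² + (0)²) = √25 = 5
|A_5A_6| = √((-20)² + (-21)²) = √841 = 29
|A_6A_7| = √((20)² + (-21)²) = √841 = 29
|A_7A_1| = √((36)² + (48)²) = √3600 = 60
Perimeter = 15 + 11 + 17 + 5 + 29 + 29 + 60 = 166.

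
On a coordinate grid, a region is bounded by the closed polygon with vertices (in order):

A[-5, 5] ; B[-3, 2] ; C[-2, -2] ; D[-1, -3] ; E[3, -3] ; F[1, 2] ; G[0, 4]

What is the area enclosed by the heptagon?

32

Apply the shoelace (surveyor's) formula: 2A = Σ (x_i·y_{i+1} − x_{i+1}·y_i), indices taken mod 7.
Cross-terms: 5, 10, 4, 12, 9, 4, 20  ⇒  Σ = 64
Area = |Σ|/2 = 32.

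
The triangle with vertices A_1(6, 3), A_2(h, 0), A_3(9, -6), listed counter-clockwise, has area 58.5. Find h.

-6

Write out the shoelace sum; only the two edges meeting at A_2 involve h:
2·Area = [(6·0 − h·3) + (h·(-6) − 9·0)] + 63
       = -9·h + 63 = 117
⇒ h = -6.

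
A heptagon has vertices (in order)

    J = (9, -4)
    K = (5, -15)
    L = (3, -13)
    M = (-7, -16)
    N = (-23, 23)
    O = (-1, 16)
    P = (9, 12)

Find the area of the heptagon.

724

Cross-terms: -115, -20, -139, -529, -345, -156, -144  ⇒  Σ = -1448
Area = |Σ|/2 = 724.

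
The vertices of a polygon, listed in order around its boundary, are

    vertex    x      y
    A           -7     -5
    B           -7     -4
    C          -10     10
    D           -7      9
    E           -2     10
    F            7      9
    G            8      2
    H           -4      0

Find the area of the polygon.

A→B: (-7)(-4) − (-7)(-5) = -7
B→C: (-7)(10) − (-10)(-4) = -110
C→D: (-10)(9) − (-7)(10) = -20
D→E: (-7)(10) − (-2)(9) = -52
E→F: (-2)(9) − (7)(10) = -88
F→G: (7)(2) − (8)(9) = -58
G→H: (8)(0) − (-4)(2) = 8
H→A: (-4)(-5) − (-7)(0) = 20
Σ = -307
Area = |Σ|/2 = 153.5.

153.5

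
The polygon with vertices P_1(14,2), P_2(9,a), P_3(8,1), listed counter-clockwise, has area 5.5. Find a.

3

Write out the shoelace sum; only the two edges meeting at P_2 involve a:
2·Area = [(14·a − 9·2) + (9·1 − 8·a)] + 2
       = 6·a + -7 = 11
⇒ a = 3.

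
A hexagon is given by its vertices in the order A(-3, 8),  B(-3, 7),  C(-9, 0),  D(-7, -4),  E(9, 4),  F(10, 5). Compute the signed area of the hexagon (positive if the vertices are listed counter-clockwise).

105

Cross-terms: 3, 63, 36, 8, 5, 95  ⇒  Σ = 210
Signed area = Σ/2 = 105 (positive ⇒ counter-clockwise traversal).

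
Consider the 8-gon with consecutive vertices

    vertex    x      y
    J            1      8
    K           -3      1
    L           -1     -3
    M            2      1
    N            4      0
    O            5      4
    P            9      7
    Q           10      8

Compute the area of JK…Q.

62.5

Apply Gauss's area formula: 2A = Σ (x_i·y_{i+1} − x_{i+1}·y_i), indices taken mod 8.
J→K: (1)(1) − (-3)(8) = 25
K→L: (-3)(-3) − (-1)(1) = 10
L→M: (-1)(1) − (2)(-3) = 5
M→N: (2)(0) − (4)(1) = -4
N→O: (4)(4) − (5)(0) = 16
O→P: (5)(7) − (9)(4) = -1
P→Q: (9)(8) − (10)(7) = 2
Q→J: (10)(8) − (1)(8) = 72
Σ = 125
Area = |Σ|/2 = 62.5.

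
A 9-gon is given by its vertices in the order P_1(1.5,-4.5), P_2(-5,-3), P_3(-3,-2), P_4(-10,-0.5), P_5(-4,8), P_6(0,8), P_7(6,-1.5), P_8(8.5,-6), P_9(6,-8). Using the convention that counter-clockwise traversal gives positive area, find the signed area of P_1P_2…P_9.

-138.375

Cross-terms: -27, 1, -18.5, -82, -32, -48, -23.25, -32, -15  ⇒  Σ = -276.75
Signed area = Σ/2 = -138.375 (negative ⇒ clockwise traversal).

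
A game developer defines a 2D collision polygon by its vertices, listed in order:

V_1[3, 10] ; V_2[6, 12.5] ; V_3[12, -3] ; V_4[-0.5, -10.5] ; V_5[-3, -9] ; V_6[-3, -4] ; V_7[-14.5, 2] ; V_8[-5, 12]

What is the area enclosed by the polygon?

337

Apply Gauss's area formula: 2A = Σ (x_i·y_{i+1} − x_{i+1}·y_i), indices taken mod 8.
Σ = (-22.5) + (-168) + (-127.5) + (-27) + (-15) + (-64) + (-164) + (-86) = -674
Area = |Σ|/2 = 337.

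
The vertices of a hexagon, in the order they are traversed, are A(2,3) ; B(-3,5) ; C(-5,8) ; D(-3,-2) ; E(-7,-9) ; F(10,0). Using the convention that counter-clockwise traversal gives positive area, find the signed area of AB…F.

Apply the shoelace formula: 2A = Σ (x_i·y_{i+1} − x_{i+1}·y_i), indices taken mod 6.
Σ = (19) + (1) + (34) + (13) + (90) + (30) = 187
Signed area = Σ/2 = 93.5 (positive ⇒ counter-clockwise traversal).

93.5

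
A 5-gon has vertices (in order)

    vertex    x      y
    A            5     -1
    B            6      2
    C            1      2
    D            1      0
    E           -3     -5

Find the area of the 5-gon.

23.5

Σ = (16) + (10) + (-2) + (-5) + (28) = 47
Area = |Σ|/2 = 23.5.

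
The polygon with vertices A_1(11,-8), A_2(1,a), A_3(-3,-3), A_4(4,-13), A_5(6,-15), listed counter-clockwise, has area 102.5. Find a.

Write out the shoelace sum; only the two edges meeting at A_2 involve a:
2·Area = [(11·a − 1·(-8)) + (1·(-3) − (-3)·a)] + 186
       = 14·a + 191 = 205
⇒ a = 1.

1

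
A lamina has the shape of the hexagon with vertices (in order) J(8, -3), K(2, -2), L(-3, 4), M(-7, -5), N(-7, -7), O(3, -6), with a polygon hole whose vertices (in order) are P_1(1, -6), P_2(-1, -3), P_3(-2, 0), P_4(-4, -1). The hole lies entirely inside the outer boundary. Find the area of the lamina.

Outer boundary:
Apply Gauss's area formula: 2A = Σ (x_i·y_{i+1} − x_{i+1}·y_i), indices taken mod 6.
Cross-terms: -10, 2, 43, 14, 63, 39  ⇒  Σ = 151
Area = |Σ|/2 = 75.5.
Hole:
Apply the shoelace (surveyor's) formula: 2A = Σ (x_i·y_{i+1} − x_{i+1}·y_i), indices taken mod 4.
P_1→P_2: (1)(-3) − (-1)(-6) = -9
P_2→P_3: (-1)(0) − (-2)(-3) = -6
P_3→P_4: (-2)(-1) − (-4)(0) = 2
P_4→P_1: (-4)(-6) − (1)(-1) = 25
Σ = 12
Area = |Σ|/2 = 6.
Net area = 75.5 − 6 = 69.5.

69.5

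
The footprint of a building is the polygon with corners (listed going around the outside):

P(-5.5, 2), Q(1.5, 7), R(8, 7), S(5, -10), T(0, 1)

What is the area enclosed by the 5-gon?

95.75

Apply the shoelace formula: 2A = Σ (x_i·y_{i+1} − x_{i+1}·y_i), indices taken mod 5.
Cross-terms: -41.5, -45.5, -115, 5, 5.5  ⇒  Σ = -191.5
Area = |Σ|/2 = 95.75.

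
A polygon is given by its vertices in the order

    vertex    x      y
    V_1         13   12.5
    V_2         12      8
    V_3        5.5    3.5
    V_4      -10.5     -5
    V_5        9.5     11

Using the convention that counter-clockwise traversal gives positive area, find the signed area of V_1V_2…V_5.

-65.5

Apply Gauss's area formula: 2A = Σ (x_i·y_{i+1} − x_{i+1}·y_i), indices taken mod 5.
Cross-terms: -46, -2, 9.25, -68, -24.25  ⇒  Σ = -131
Signed area = Σ/2 = -65.5 (negative ⇒ clockwise traversal).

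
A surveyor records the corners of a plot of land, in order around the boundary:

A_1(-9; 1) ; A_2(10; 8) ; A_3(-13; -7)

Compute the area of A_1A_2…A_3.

Apply the surveyor's formula: 2A = Σ (x_i·y_{i+1} − x_{i+1}·y_i), indices taken mod 3.
Σ = (-82) + (34) + (-76) = -124
Area = |Σ|/2 = 62.

62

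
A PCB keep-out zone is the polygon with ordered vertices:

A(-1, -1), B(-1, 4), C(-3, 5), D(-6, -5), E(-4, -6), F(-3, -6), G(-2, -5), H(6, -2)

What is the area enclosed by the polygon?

49

Apply the shoelace (surveyor's) formula: 2A = Σ (x_i·y_{i+1} − x_{i+1}·y_i), indices taken mod 8.
Σ = (-5) + (7) + (45) + (16) + (6) + (3) + (34) + (-8) = 98
Area = |Σ|/2 = 49.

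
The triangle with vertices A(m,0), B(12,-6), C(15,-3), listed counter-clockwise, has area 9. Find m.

12

Write out the shoelace sum; only the two edges meeting at A involve m:
2·Area = [(15·0 − m·(-3)) + (m·(-6) − 12·0)] + 54
       = -3·m + 54 = 18
⇒ m = 12.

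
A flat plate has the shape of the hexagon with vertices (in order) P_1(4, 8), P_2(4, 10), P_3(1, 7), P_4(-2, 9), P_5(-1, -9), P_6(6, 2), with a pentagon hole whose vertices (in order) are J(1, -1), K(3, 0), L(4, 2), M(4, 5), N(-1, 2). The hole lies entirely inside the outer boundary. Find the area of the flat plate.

67.5

Outer boundary:
Σ = (8) + (18) + (23) + (27) + (52) + (40) = 168
Area = |Σ|/2 = 84.
Hole:
Σ = (3) + (6) + (12) + (13) + (-1) = 33
Area = |Σ|/2 = 16.5.
Net area = 84 − 16.5 = 67.5.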